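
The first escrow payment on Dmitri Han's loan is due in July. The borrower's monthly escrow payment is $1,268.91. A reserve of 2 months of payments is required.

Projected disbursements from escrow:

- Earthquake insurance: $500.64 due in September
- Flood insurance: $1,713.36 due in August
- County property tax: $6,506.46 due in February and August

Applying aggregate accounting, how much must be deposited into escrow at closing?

Cushion = 2 × $1,268.91 = $2,537.82
Trial balance (start $0, +$1,268.91 each month, − disbursements):
  Jul: +$1,268.91 → $1,268.91
  Aug: +$1,268.91 − $8,219.82 → -$5,682.00
  Sep: +$1,268.91 − $500.64 → -$4,913.73
  Oct: +$1,268.91 → -$3,644.82
  Nov: +$1,268.91 → -$2,375.91
  Dec: +$1,268.91 → -$1,107.00
  Jan: +$1,268.91 → $161.91
  Feb: +$1,268.91 − $6,506.46 → -$5,075.64
  Mar: +$1,268.91 → -$3,806.73
  Apr: +$1,268.91 → -$2,537.82
  May: +$1,268.91 → -$1,268.91
  Jun: +$1,268.91 → $0.00
Lowest trial balance = -$5,682.00 (Aug)
Initial deposit = cushion − low point = $2,537.82 − (-$5,682.00) = $8,219.82

$8,219.82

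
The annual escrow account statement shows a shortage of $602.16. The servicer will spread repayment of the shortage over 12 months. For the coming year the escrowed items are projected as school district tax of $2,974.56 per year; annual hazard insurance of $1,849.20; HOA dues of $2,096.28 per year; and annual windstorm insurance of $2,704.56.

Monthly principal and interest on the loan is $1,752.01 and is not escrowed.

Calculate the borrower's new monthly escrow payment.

$852.23

School district tax = $2,974.56 annually
Hazard insurance = $1,849.20 annually
HOA dues = $2,096.28 annually
Windstorm insurance = $2,704.56 annually
Yearly total = $9,624.60
Monthly escrow = $9,624.60 / 12 = $802.05
Shortage per month = $602.16 / 12 = $50.18
New monthly escrow = $802.05 + $50.18 = $852.23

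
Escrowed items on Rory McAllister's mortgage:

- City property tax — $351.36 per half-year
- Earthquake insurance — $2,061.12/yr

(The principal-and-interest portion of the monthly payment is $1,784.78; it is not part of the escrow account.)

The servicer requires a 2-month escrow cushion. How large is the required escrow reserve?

City property tax = $351.36 × 2 = $702.72 annually
Earthquake insurance = $2,061.12 annually
Annual escrow total = $702.72 + $2,061.12 = $2,763.84
Monthly = $2,763.84 ÷ 12 = $230.32
Required cushion = 2 × $230.32 = $460.64

$460.64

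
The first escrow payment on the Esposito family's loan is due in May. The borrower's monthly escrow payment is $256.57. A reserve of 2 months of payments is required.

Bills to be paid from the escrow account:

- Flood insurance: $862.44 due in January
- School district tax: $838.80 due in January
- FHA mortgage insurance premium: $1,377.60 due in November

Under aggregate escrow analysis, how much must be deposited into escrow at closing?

$1,282.85

Cushion = 2 × $256.57 = $513.14
Trial balance (start $0, +$256.57 each month, − disbursements):
  May: +$256.57 → $256.57
  Jun: +$256.57 → $513.14
  Jul: +$256.57 → $769.71
  Aug: +$256.57 → $1,026.28
  Sep: +$256.57 → $1,282.85
  Oct: +$256.57 → $1,539.42
  Nov: +$256.57 − $1,377.60 → $418.39
  Dec: +$256.57 → $674.96
  Jan: +$256.57 − $1,701.24 → -$769.71
  Feb: +$256.57 → -$513.14
  Mar: +$256.57 → -$256.57
  Apr: +$256.57 → $0.00
Lowest trial balance = -$769.71 (Jan)
Initial deposit = cushion − low point = $513.14 − (-$769.71) = $1,282.85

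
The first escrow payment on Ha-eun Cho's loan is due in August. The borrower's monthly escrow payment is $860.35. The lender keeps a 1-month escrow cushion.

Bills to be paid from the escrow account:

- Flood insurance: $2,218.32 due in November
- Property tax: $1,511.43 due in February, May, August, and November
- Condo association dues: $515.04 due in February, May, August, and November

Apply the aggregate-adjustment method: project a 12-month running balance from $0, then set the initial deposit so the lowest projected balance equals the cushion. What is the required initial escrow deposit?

$3,690.21

Cushion = 1 × $860.35 = $860.35
Trial balance (start $0, +$860.35 each month, − disbursements):
  Aug: +$860.35 − $2,026.47 → -$1,166.12
  Sep: +$860.35 → -$305.77
  Oct: +$860.35 → $554.58
  Nov: +$860.35 − $4,244.79 → -$2,829.86
  Dec: +$860.35 → -$1,969.51
  Jan: +$860.35 → -$1,109.16
  Feb: +$860.35 − $2,026.47 → -$2,275.28
  Mar: +$860.35 → -$1,414.93
  Apr: +$860.35 → -$554.58
  May: +$860.35 − $2,026.47 → -$1,720.70
  Jun: +$860.35 → -$860.35
  Jul: +$860.35 → $0.00
Lowest trial balance = -$2,829.86 (Nov)
Initial deposit = cushion − low point = $860.35 − (-$2,829.86) = $3,690.21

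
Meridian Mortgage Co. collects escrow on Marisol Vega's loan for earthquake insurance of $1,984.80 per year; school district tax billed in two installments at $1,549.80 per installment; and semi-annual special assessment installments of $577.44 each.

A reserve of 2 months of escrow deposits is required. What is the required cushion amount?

Earthquake insurance = $1,984.80
School district tax = $1,549.80 × 2 = $3,099.60
Special assessment = $577.44 × 2 = $1,154.88
Yearly total = $1,984.80 + $3,099.60 + $1,154.88 = $6,239.28
Base monthly escrow = $6,239.28 / 12 = $519.94
Reserve = 2 × $519.94 = $1,039.88

$1,039.88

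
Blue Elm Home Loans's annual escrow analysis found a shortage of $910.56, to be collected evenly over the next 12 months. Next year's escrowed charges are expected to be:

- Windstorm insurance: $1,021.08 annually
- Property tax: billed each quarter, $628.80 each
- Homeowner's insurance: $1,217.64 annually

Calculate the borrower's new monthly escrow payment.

Windstorm insurance = $1,021.08
Property tax = $628.80 × 4 = $2,515.20
Homeowner's insurance = $1,217.64
Combined annual = $4,753.92
Monthly escrow = $4,753.92 / 12 = $396.16
Monthly shortage recovery: $910.56 ÷ 12 = $75.88
Adjusted monthly = $396.16 + $75.88 = $472.04

$472.04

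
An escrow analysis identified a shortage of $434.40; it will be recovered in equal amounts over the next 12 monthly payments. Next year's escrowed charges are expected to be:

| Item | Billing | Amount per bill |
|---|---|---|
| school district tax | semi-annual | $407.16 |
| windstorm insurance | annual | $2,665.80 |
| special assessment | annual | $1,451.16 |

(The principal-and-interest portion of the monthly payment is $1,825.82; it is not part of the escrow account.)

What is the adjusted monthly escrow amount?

$447.14

School district tax: $407.16 × 2 = $814.32 annually
Windstorm insurance: $2,665.80 annually
Special assessment: $1,451.16 annually
Yearly total = $814.32 + $2,665.80 + $1,451.16 = $4,931.28
Base monthly escrow = $4,931.28 / 12 = $410.94
Shortage per month = $434.40 / 12 = $36.20
Adjusted monthly = $410.94 + $36.20 = $447.14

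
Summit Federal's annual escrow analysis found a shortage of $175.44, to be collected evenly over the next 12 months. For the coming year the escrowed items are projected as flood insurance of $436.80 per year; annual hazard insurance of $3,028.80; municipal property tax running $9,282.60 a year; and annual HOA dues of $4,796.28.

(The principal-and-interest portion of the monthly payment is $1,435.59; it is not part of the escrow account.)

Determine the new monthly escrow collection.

$1,476.66

Flood insurance — $436.80 annually
Hazard insurance — $3,028.80 annually
Municipal property tax — $9,282.60 annually
HOA dues — $4,796.28 annually
Annual escrow total = $436.80 + $3,028.80 + $9,282.60 + $4,796.28 = $17,544.48
Monthly = $17,544.48 / 12 = $1,462.04
Shortage spread = $175.44 ÷ 12 = $14.62/mo
New monthly escrow = $1,462.04 + $14.62 = $1,476.66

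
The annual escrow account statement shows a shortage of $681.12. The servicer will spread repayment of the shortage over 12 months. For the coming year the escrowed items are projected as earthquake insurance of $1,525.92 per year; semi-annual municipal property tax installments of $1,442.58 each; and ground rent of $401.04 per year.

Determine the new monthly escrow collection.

Earthquake insurance = $1,525.92/yr
Municipal property tax = $1,442.58 × 2 = $2,885.16/yr
Ground rent = $401.04/yr
Annual escrow total = $4,812.12
Per month = $4,812.12 / 12 = $401.01
Monthly shortage recovery: $681.12 / 12 = $56.76
New monthly escrow = $401.01 + $56.76 = $457.77

$457.77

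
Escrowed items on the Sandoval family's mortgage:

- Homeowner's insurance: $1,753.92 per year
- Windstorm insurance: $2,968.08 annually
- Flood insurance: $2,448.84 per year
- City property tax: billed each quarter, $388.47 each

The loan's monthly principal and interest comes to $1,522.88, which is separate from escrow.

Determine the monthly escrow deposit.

$727.06

Homeowner's insurance: $1,753.92
Windstorm insurance: $2,968.08
Flood insurance: $2,448.84
City property tax: $388.47 × 4 = $1,553.88
Total annual escrow = $8,724.72
Monthly escrow = $8,724.72 / 12 = $727.06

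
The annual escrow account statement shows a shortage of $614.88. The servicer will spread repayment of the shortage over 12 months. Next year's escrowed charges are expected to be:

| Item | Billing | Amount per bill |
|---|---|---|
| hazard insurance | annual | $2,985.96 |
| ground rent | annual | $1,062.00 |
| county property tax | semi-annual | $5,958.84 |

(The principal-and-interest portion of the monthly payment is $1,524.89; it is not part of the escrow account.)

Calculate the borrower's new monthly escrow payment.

Hazard insurance — $2,985.96 per year
Ground rent — $1,062.00 per year
County property tax — $5,958.84 × 2 = $11,917.68 per year
Combined annual = $2,985.96 + $1,062.00 + $11,917.68 = $15,965.64
Monthly escrow = $15,965.64 / 12 = $1,330.47
Monthly shortage recovery: $614.88 ÷ 12 = $51.24
New monthly escrow = $1,330.47 + $51.24 = $1,381.71

$1,381.71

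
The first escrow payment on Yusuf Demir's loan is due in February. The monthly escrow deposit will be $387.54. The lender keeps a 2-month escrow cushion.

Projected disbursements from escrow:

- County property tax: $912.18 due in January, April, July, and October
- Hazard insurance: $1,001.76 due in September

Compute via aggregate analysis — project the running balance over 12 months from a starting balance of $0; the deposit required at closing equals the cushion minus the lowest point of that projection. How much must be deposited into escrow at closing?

$1,025.52

Cushion = 2 × $387.54 = $775.08
Trial balance (start $0, +$387.54 each month, − disbursements):
  Feb: +$387.54 → $387.54
  Mar: +$387.54 → $775.08
  Apr: +$387.54 − $912.18 → $250.44
  May: +$387.54 → $637.98
  Jun: +$387.54 → $1,025.52
  Jul: +$387.54 − $912.18 → $500.88
  Aug: +$387.54 → $888.42
  Sep: +$387.54 − $1,001.76 → $274.20
  Oct: +$387.54 − $912.18 → -$250.44
  Nov: +$387.54 → $137.10
  Dec: +$387.54 → $524.64
  Jan: +$387.54 − $912.18 → $0.00
Lowest trial balance = -$250.44 (Oct)
Initial deposit = cushion − low point = $775.08 − (-$250.44) = $1,025.52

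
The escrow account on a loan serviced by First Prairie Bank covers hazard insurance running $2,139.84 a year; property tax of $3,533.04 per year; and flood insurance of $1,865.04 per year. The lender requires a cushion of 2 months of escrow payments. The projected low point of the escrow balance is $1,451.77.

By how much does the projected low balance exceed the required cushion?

Hazard insurance: $2,139.84 annually
Property tax: $3,533.04 annually
Flood insurance: $1,865.04 annually
Total per year = $7,537.92
Monthly = $7,537.92 / 12 = $628.16
Required cushion = 2 × $628.16 = $1,256.32
Excess over cushion: $1,451.77 − $1,256.32 = $195.45

$195.45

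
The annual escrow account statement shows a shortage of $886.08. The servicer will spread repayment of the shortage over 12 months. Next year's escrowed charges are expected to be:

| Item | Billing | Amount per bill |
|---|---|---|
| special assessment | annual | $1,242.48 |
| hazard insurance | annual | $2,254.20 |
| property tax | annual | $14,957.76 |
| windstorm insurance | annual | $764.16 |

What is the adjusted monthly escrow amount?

Special assessment: $1,242.48 annually
Hazard insurance: $2,254.20 annually
Property tax: $14,957.76 annually
Windstorm insurance: $764.16 annually
Total annual escrow = $1,242.48 + $2,254.20 + $14,957.76 + $764.16 = $19,218.60
Per month = $19,218.60 / 12 = $1,601.55
Shortage spread = $886.08 / 12 = $73.84/mo
New monthly escrow = $1,601.55 + $73.84 = $1,675.39

$1,675.39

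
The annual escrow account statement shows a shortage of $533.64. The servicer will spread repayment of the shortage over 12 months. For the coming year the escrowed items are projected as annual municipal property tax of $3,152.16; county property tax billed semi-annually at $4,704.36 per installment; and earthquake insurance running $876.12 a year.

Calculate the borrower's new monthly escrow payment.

Municipal property tax — $3,152.16/yr
County property tax — $4,704.36 × 2 = $9,408.72/yr
Earthquake insurance — $876.12/yr
Combined annual = $3,152.16 + $9,408.72 + $876.12 = $13,437.00
Base monthly escrow = $13,437.00 ÷ 12 = $1,119.75
Shortage spread = $533.64 ÷ 12 = $44.47/mo
Adjusted monthly = $1,119.75 + $44.47 = $1,164.22

$1,164.22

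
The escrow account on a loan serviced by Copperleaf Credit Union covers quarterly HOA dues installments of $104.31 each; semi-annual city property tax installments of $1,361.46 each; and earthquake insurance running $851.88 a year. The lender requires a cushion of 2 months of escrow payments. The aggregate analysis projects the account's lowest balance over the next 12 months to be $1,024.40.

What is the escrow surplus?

$359.06

HOA dues = $104.31 × 4 = $417.24
City property tax = $1,361.46 × 2 = $2,722.92
Earthquake insurance = $851.88
Combined annual = $417.24 + $2,722.92 + $851.88 = $3,992.04
Monthly = $3,992.04 ÷ 12 = $332.67
Cushion = 2 × $332.67 = $665.34
Excess over cushion: $1,024.40 − $665.34 = $359.06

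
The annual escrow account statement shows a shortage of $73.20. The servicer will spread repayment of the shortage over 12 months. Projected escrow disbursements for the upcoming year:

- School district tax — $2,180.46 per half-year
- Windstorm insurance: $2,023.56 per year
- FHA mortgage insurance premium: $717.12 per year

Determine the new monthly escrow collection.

$597.90

School district tax = $2,180.46 × 2 = $4,360.92/yr
Windstorm insurance = $2,023.56/yr
FHA mortgage insurance premium = $717.12/yr
Total per year = $4,360.92 + $2,023.56 + $717.12 = $7,101.60
Monthly escrow = $7,101.60 ÷ 12 = $591.80
Shortage spread = $73.20 ÷ 12 = $6.10/mo
Adjusted monthly = $591.80 + $6.10 = $597.90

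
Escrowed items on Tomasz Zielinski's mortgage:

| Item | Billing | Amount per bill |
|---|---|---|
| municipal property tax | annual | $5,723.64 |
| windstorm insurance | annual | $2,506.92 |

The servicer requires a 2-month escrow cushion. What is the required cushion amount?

Municipal property tax = $5,723.64 annually
Windstorm insurance = $2,506.92 annually
Annual escrow total = $8,230.56
Per month = $8,230.56 ÷ 12 = $685.88
Required cushion = 2 × $685.88 = $1,371.76

$1,371.76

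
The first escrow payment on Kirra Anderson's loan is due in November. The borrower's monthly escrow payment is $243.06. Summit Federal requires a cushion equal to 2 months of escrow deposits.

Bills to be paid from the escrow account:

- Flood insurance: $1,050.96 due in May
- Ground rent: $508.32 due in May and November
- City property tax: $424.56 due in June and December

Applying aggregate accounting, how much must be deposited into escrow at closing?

Cushion = 2 × $243.06 = $486.12
Trial balance (start $0, +$243.06 each month, − disbursements):
  Nov: +$243.06 − $508.32 → -$265.26
  Dec: +$243.06 − $424.56 → -$446.76
  Jan: +$243.06 → -$203.70
  Feb: +$243.06 → $39.36
  Mar: +$243.06 → $282.42
  Apr: +$243.06 → $525.48
  May: +$243.06 − $1,559.28 → -$790.74
  Jun: +$243.06 − $424.56 → -$972.24
  Jul: +$243.06 → -$729.18
  Aug: +$243.06 → -$486.12
  Sep: +$243.06 → -$243.06
  Oct: +$243.06 → $0.00
Lowest trial balance = -$972.24 (Jun)
Initial deposit = cushion − low point = $486.12 − (-$972.24) = $1,458.36

$1,458.36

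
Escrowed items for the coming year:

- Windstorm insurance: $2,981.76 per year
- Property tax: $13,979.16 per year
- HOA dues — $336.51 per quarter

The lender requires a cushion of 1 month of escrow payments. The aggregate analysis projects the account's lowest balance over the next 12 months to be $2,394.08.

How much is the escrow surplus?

$868.50

Windstorm insurance — $2,981.76
Property tax — $13,979.16
HOA dues — $336.51 × 4 = $1,346.04
Combined annual = $2,981.76 + $13,979.16 + $1,346.04 = $18,306.96
Base monthly escrow = $18,306.96 / 12 = $1,525.58
Required cushion = 1 × $1,525.58 = $1,525.58
Surplus = $2,394.08 − $1,525.58 = $868.50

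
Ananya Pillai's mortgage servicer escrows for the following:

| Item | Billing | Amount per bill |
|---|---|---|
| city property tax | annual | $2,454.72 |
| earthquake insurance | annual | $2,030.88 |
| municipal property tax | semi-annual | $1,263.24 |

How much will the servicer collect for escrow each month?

City property tax = $2,454.72/yr
Earthquake insurance = $2,030.88/yr
Municipal property tax = $1,263.24 × 2 = $2,526.48/yr
Yearly total = $7,012.08
Base monthly escrow = $7,012.08 ÷ 12 = $584.34

$584.34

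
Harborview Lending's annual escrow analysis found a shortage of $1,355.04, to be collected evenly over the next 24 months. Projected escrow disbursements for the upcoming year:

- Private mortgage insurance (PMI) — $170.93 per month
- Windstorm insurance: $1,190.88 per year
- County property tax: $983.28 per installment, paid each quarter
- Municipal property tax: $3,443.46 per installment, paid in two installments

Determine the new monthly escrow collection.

$1,228.30

Private mortgage insurance (PMI): $170.93 × 12 = $2,051.16
Windstorm insurance: $1,190.88
County property tax: $983.28 × 4 = $3,933.12
Municipal property tax: $3,443.46 × 2 = $6,886.92
Annual escrow total = $2,051.16 + $1,190.88 + $3,933.12 + $6,886.92 = $14,062.08
Monthly escrow = $14,062.08 ÷ 12 = $1,171.84
Shortage spread = $1,355.04 / 24 = $56.46/mo
New monthly escrow = $1,171.84 + $56.46 = $1,228.30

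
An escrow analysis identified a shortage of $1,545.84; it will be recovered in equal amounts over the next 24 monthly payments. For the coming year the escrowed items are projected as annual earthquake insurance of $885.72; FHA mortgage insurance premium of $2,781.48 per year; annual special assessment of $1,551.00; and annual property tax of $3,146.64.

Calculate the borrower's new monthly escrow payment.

Earthquake insurance = $885.72 per year
FHA mortgage insurance premium = $2,781.48 per year
Special assessment = $1,551.00 per year
Property tax = $3,146.64 per year
Yearly total = $8,364.84
Monthly = $8,364.84 / 12 = $697.07
Monthly shortage recovery: $1,545.84 / 24 = $64.41
New monthly escrow = $697.07 + $64.41 = $761.48

$761.48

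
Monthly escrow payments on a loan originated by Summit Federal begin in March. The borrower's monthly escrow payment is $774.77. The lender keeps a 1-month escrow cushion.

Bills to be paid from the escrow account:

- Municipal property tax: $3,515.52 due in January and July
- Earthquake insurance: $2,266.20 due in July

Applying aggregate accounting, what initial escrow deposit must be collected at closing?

$2,682.64

Cushion = 1 × $774.77 = $774.77
Trial balance (start $0, +$774.77 each month, − disbursements):
  Mar: +$774.77 → $774.77
  Apr: +$774.77 → $1,549.54
  May: +$774.77 → $2,324.31
  Jun: +$774.77 → $3,099.08
  Jul: +$774.77 − $5,781.72 → -$1,907.87
  Aug: +$774.77 → -$1,133.10
  Sep: +$774.77 → -$358.33
  Oct: +$774.77 → $416.44
  Nov: +$774.77 → $1,191.21
  Dec: +$774.77 → $1,965.98
  Jan: +$774.77 − $3,515.52 → -$774.77
  Feb: +$774.77 → $0.00
Lowest trial balance = -$1,907.87 (Jul)
Initial deposit = cushion − low point = $774.77 − (-$1,907.87) = $2,682.64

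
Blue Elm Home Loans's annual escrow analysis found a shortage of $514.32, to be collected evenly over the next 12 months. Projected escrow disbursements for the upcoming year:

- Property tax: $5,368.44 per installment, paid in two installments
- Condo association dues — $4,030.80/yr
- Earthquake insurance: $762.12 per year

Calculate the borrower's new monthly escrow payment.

Property tax: $5,368.44 × 2 = $10,736.88/yr
Condo association dues: $4,030.80/yr
Earthquake insurance: $762.12/yr
Annual escrow total = $10,736.88 + $4,030.80 + $762.12 = $15,529.80
Monthly = $15,529.80 ÷ 12 = $1,294.15
Shortage spread = $514.32 / 12 = $42.86/mo
Adjusted monthly = $1,294.15 + $42.86 = $1,337.01

$1,337.01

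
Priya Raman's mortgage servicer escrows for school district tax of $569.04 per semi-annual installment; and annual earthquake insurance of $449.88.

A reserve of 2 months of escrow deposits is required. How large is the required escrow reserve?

$264.66

School district tax — $569.04 × 2 = $1,138.08 annually
Earthquake insurance — $449.88 annually
Total per year = $1,587.96
Monthly = $1,587.96 / 12 = $132.33
Reserve = 2 × $132.33 = $264.66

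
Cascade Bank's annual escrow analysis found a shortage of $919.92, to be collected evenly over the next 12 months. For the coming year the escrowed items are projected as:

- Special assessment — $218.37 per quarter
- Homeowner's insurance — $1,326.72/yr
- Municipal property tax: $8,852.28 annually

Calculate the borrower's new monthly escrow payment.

Special assessment: $218.37 × 4 = $873.48 annually
Homeowner's insurance: $1,326.72 annually
Municipal property tax: $8,852.28 annually
Combined annual = $873.48 + $1,326.72 + $8,852.28 = $11,052.48
Monthly = $11,052.48 ÷ 12 = $921.04
Monthly shortage recovery: $919.92 ÷ 12 = $76.66
New monthly escrow = $921.04 + $76.66 = $997.70

$997.70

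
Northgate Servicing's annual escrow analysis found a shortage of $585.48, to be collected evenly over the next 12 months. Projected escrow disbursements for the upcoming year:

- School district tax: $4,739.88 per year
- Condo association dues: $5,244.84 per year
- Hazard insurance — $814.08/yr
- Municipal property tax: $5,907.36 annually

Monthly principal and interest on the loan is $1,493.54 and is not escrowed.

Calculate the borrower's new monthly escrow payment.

School district tax = $4,739.88
Condo association dues = $5,244.84
Hazard insurance = $814.08
Municipal property tax = $5,907.36
Total per year = $4,739.88 + $5,244.84 + $814.08 + $5,907.36 = $16,706.16
Per month = $16,706.16 ÷ 12 = $1,392.18
Monthly shortage recovery: $585.48 / 12 = $48.79
New monthly escrow = $1,392.18 + $48.79 = $1,440.97

$1,440.97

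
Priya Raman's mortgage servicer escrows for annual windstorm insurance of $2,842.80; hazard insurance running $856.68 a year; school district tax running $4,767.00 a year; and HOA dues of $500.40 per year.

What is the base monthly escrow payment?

Windstorm insurance — $2,842.80 per year
Hazard insurance — $856.68 per year
School district tax — $4,767.00 per year
HOA dues — $500.40 per year
Total annual escrow = $2,842.80 + $856.68 + $4,767.00 + $500.40 = $8,966.88
Monthly = $8,966.88 ÷ 12 = $747.24

$747.24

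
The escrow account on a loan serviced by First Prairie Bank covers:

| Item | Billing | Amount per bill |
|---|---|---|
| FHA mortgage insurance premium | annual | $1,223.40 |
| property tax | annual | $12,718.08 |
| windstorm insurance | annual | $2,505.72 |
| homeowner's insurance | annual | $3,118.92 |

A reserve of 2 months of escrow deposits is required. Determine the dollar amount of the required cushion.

$3,261.02

FHA mortgage insurance premium — $1,223.40
Property tax — $12,718.08
Windstorm insurance — $2,505.72
Homeowner's insurance — $3,118.92
Total per year = $19,566.12
Per month = $19,566.12 / 12 = $1,630.51
Reserve = 2 × $1,630.51 = $3,261.02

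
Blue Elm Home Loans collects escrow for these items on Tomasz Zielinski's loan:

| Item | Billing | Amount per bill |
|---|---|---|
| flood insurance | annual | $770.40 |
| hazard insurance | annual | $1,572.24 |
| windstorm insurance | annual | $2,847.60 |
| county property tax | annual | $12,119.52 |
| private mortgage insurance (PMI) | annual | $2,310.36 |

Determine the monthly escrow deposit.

Flood insurance — $770.40
Hazard insurance — $1,572.24
Windstorm insurance — $2,847.60
County property tax — $12,119.52
Private mortgage insurance (PMI) — $2,310.36
Yearly total = $19,620.12
Base monthly escrow = $19,620.12 ÷ 12 = $1,635.01

$1,635.01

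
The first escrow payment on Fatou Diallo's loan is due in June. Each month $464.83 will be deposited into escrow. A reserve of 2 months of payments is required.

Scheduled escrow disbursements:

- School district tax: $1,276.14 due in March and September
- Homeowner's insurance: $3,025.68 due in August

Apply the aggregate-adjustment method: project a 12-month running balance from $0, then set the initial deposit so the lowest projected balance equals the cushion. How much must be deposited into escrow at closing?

Cushion = 2 × $464.83 = $929.66
Trial balance (start $0, +$464.83 each month, − disbursements):
  Jun: +$464.83 → $464.83
  Jul: +$464.83 → $929.66
  Aug: +$464.83 − $3,025.68 → -$1,631.19
  Sep: +$464.83 − $1,276.14 → -$2,442.50
  Oct: +$464.83 → -$1,977.67
  Nov: +$464.83 → -$1,512.84
  Dec: +$464.83 → -$1,048.01
  Jan: +$464.83 → -$583.18
  Feb: +$464.83 → -$118.35
  Mar: +$464.83 − $1,276.14 → -$929.66
  Apr: +$464.83 → -$464.83
  May: +$464.83 → $0.00
Lowest trial balance = -$2,442.50 (Sep)
Initial deposit = cushion − low point = $929.66 − (-$2,442.50) = $3,372.16

$3,372.16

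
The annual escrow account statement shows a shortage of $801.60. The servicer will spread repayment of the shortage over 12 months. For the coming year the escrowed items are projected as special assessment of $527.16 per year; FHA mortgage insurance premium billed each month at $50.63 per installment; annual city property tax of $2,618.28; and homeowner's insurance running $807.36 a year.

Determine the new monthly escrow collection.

$446.83

Special assessment = $527.16
FHA mortgage insurance premium = $50.63 × 12 = $607.56
City property tax = $2,618.28
Homeowner's insurance = $807.36
Annual escrow total = $4,560.36
Per month = $4,560.36 ÷ 12 = $380.03
Shortage spread = $801.60 / 12 = $66.80/mo
Adjusted monthly = $380.03 + $66.80 = $446.83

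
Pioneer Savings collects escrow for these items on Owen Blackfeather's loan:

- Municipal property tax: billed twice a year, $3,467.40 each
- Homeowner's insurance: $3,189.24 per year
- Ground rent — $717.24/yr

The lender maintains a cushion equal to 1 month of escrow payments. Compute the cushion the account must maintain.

Municipal property tax: $3,467.40 × 2 = $6,934.80 annually
Homeowner's insurance: $3,189.24 annually
Ground rent: $717.24 annually
Total annual escrow = $10,841.28
Base monthly escrow = $10,841.28 / 12 = $903.44
Cushion = 1 × $903.44 = $903.44

$903.44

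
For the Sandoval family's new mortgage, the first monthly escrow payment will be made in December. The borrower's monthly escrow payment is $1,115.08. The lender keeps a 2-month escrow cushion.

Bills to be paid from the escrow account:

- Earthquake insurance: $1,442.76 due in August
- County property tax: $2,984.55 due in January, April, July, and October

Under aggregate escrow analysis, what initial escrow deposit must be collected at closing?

Cushion = 2 × $1,115.08 = $2,230.16
Trial balance (start $0, +$1,115.08 each month, − disbursements):
  Dec: +$1,115.08 → $1,115.08
  Jan: +$1,115.08 − $2,984.55 → -$754.39
  Feb: +$1,115.08 → $360.69
  Mar: +$1,115.08 → $1,475.77
  Apr: +$1,115.08 − $2,984.55 → -$393.70
  May: +$1,115.08 → $721.38
  Jun: +$1,115.08 → $1,836.46
  Jul: +$1,115.08 − $2,984.55 → -$33.01
  Aug: +$1,115.08 − $1,442.76 → -$360.69
  Sep: +$1,115.08 → $754.39
  Oct: +$1,115.08 − $2,984.55 → -$1,115.08
  Nov: +$1,115.08 → $0.00
Lowest trial balance = -$1,115.08 (Oct)
Initial deposit = cushion − low point = $2,230.16 − (-$1,115.08) = $3,345.24

$3,345.24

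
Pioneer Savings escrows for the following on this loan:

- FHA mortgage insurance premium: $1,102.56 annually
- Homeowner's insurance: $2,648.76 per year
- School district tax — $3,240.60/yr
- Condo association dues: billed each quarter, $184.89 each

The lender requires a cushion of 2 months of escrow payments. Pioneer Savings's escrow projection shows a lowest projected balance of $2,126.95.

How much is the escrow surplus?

$838.37

FHA mortgage insurance premium: $1,102.56
Homeowner's insurance: $2,648.76
School district tax: $3,240.60
Condo association dues: $184.89 × 4 = $739.56
Combined annual = $1,102.56 + $2,648.76 + $3,240.60 + $739.56 = $7,731.48
Base monthly escrow = $7,731.48 ÷ 12 = $644.29
Cushion = 2 × $644.29 = $1,288.58
Excess over cushion: $2,126.95 − $1,288.58 = $838.37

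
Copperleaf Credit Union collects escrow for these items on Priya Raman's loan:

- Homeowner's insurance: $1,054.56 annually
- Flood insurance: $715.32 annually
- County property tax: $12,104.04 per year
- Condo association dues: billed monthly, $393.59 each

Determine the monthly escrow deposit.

Homeowner's insurance: $1,054.56
Flood insurance: $715.32
County property tax: $12,104.04
Condo association dues: $393.59 × 12 = $4,723.08
Yearly total = $1,054.56 + $715.32 + $12,104.04 + $4,723.08 = $18,597.00
Base monthly escrow = $18,597.00 / 12 = $1,549.75

$1,549.75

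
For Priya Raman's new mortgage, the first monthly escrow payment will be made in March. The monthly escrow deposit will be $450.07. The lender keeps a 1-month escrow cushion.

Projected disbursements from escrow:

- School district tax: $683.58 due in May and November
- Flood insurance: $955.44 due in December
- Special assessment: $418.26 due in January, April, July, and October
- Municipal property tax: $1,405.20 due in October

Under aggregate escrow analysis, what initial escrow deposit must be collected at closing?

$931.95

Cushion = 1 × $450.07 = $450.07
Trial balance (start $0, +$450.07 each month, − disbursements):
  Mar: +$450.07 → $450.07
  Apr: +$450.07 − $418.26 → $481.88
  May: +$450.07 − $683.58 → $248.37
  Jun: +$450.07 → $698.44
  Jul: +$450.07 − $418.26 → $730.25
  Aug: +$450.07 → $1,180.32
  Sep: +$450.07 → $1,630.39
  Oct: +$450.07 − $1,823.46 → $257.00
  Nov: +$450.07 − $683.58 → $23.49
  Dec: +$450.07 − $955.44 → -$481.88
  Jan: +$450.07 − $418.26 → -$450.07
  Feb: +$450.07 → $0.00
Lowest trial balance = -$481.88 (Dec)
Initial deposit = cushion − low point = $450.07 − (-$481.88) = $931.95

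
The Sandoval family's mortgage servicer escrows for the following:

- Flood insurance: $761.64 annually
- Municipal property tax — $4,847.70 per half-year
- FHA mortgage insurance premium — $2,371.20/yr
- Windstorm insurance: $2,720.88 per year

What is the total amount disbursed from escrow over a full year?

Flood insurance = $761.64 per year
Municipal property tax = $4,847.70 × 2 = $9,695.40 per year
FHA mortgage insurance premium = $2,371.20 per year
Windstorm insurance = $2,720.88 per year
Total annual escrow = $761.64 + $9,695.40 + $2,371.20 + $2,720.88 = $15,549.12

$15,549.12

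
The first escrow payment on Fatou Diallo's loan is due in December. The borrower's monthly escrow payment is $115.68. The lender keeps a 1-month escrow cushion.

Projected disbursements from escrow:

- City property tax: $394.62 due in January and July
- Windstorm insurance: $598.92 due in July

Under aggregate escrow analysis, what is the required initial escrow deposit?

$578.40

Cushion = 1 × $115.68 = $115.68
Trial balance (start $0, +$115.68 each month, − disbursements):
  Dec: +$115.68 → $115.68
  Jan: +$115.68 − $394.62 → -$163.26
  Feb: +$115.68 → -$47.58
  Mar: +$115.68 → $68.10
  Apr: +$115.68 → $183.78
  May: +$115.68 → $299.46
  Jun: +$115.68 → $415.14
  Jul: +$115.68 − $993.54 → -$462.72
  Aug: +$115.68 → -$347.04
  Sep: +$115.68 → -$231.36
  Oct: +$115.68 → -$115.68
  Nov: +$115.68 → $0.00
Lowest trial balance = -$462.72 (Jul)
Initial deposit = cushion − low point = $115.68 − (-$462.72) = $578.40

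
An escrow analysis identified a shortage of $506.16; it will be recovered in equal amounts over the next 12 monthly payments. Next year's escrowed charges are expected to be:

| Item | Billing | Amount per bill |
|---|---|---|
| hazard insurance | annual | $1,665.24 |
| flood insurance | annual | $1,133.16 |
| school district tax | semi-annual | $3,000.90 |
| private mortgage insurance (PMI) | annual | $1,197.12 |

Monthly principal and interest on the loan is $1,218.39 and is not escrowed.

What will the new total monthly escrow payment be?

$875.29

Hazard insurance — $1,665.24/yr
Flood insurance — $1,133.16/yr
School district tax — $3,000.90 × 2 = $6,001.80/yr
Private mortgage insurance (PMI) — $1,197.12/yr
Combined annual = $1,665.24 + $1,133.16 + $6,001.80 + $1,197.12 = $9,997.32
Per month = $9,997.32 / 12 = $833.11
Shortage spread = $506.16 / 12 = $42.18/mo
New monthly escrow = $833.11 + $42.18 = $875.29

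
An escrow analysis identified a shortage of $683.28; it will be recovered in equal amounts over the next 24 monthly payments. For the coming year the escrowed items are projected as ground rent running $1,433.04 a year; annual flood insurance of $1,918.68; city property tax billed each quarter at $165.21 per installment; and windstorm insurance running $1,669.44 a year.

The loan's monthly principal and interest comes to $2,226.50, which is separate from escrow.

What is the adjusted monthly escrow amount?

$501.97

Ground rent — $1,433.04
Flood insurance — $1,918.68
City property tax — $165.21 × 4 = $660.84
Windstorm insurance — $1,669.44
Yearly total = $5,682.00
Per month = $5,682.00 / 12 = $473.50
Monthly shortage recovery: $683.28 / 24 = $28.47
New monthly escrow = $473.50 + $28.47 = $501.97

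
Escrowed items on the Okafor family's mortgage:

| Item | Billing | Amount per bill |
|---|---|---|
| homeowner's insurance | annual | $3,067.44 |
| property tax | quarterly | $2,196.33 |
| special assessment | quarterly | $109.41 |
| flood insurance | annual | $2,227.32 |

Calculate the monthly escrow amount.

Homeowner's insurance — $3,067.44
Property tax — $2,196.33 × 4 = $8,785.32
Special assessment — $109.41 × 4 = $437.64
Flood insurance — $2,227.32
Total annual escrow = $3,067.44 + $8,785.32 + $437.64 + $2,227.32 = $14,517.72
Per month = $14,517.72 / 12 = $1,209.81

$1,209.81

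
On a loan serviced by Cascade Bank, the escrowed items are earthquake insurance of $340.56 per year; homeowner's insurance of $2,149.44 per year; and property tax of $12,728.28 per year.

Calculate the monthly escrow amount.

Earthquake insurance: $340.56
Homeowner's insurance: $2,149.44
Property tax: $12,728.28
Yearly total = $340.56 + $2,149.44 + $12,728.28 = $15,218.28
Monthly = $15,218.28 / 12 = $1,268.19

$1,268.19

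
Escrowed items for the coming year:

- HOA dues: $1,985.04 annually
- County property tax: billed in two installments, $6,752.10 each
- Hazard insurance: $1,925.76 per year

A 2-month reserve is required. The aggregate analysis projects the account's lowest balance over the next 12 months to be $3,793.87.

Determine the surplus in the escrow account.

HOA dues — $1,985.04/yr
County property tax — $6,752.10 × 2 = $13,504.20/yr
Hazard insurance — $1,925.76/yr
Total annual escrow = $1,985.04 + $13,504.20 + $1,925.76 = $17,415.00
Monthly escrow = $17,415.00 / 12 = $1,451.25
Required reserve = 2 × $1,451.25 = $2,902.50
Surplus = $3,793.87 − $2,902.50 = $891.37

$891.37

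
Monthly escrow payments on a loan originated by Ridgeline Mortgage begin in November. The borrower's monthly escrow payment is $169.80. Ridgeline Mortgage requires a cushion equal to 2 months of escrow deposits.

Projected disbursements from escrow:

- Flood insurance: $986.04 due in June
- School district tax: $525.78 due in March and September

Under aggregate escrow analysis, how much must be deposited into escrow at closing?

Cushion = 2 × $169.80 = $339.60
Trial balance (start $0, +$169.80 each month, − disbursements):
  Nov: +$169.80 → $169.80
  Dec: +$169.80 → $339.60
  Jan: +$169.80 → $509.40
  Feb: +$169.80 → $679.20
  Mar: +$169.80 − $525.78 → $323.22
  Apr: +$169.80 → $493.02
  May: +$169.80 → $662.82
  Jun: +$169.80 − $986.04 → -$153.42
  Jul: +$169.80 → $16.38
  Aug: +$169.80 → $186.18
  Sep: +$169.80 − $525.78 → -$169.80
  Oct: +$169.80 → $0.00
Lowest trial balance = -$169.80 (Sep)
Initial deposit = cushion − low point = $339.60 − (-$169.80) = $509.40

$509.40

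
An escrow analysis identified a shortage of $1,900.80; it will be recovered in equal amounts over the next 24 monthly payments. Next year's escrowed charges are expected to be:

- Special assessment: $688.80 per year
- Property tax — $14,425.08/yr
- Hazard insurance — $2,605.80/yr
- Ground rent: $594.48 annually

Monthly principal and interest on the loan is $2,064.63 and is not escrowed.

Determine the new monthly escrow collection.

Special assessment = $688.80/yr
Property tax = $14,425.08/yr
Hazard insurance = $2,605.80/yr
Ground rent = $594.48/yr
Combined annual = $18,314.16
Monthly escrow = $18,314.16 ÷ 12 = $1,526.18
Monthly shortage recovery: $1,900.80 / 24 = $79.20
Adjusted monthly = $1,526.18 + $79.20 = $1,605.38

$1,605.38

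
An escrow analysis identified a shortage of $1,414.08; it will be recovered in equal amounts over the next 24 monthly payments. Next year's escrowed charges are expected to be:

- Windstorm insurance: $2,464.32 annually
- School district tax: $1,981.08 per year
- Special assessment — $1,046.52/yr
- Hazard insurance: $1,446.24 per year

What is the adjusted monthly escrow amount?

Windstorm insurance = $2,464.32 annually
School district tax = $1,981.08 annually
Special assessment = $1,046.52 annually
Hazard insurance = $1,446.24 annually
Yearly total = $2,464.32 + $1,981.08 + $1,046.52 + $1,446.24 = $6,938.16
Monthly = $6,938.16 / 12 = $578.18
Monthly shortage recovery: $1,414.08 ÷ 24 = $58.92
New monthly escrow = $578.18 + $58.92 = $637.10

$637.10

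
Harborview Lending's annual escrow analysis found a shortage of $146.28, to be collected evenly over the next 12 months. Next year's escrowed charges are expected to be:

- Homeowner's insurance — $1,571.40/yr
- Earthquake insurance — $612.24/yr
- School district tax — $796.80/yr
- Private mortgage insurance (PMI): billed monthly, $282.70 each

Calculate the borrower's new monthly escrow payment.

$543.26

Homeowner's insurance = $1,571.40
Earthquake insurance = $612.24
School district tax = $796.80
Private mortgage insurance (PMI) = $282.70 × 12 = $3,392.40
Annual escrow total = $6,372.84
Base monthly escrow = $6,372.84 / 12 = $531.07
Shortage spread = $146.28 / 12 = $12.19/mo
Adjusted monthly = $531.07 + $12.19 = $543.26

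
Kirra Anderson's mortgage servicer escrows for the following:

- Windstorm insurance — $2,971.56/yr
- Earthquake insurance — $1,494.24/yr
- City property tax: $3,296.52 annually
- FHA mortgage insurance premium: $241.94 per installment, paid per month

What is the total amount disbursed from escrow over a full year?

Windstorm insurance = $2,971.56/yr
Earthquake insurance = $1,494.24/yr
City property tax = $3,296.52/yr
FHA mortgage insurance premium = $241.94 × 12 = $2,903.28/yr
Yearly total = $2,971.56 + $1,494.24 + $3,296.52 + $2,903.28 = $10,665.60

$10,665.60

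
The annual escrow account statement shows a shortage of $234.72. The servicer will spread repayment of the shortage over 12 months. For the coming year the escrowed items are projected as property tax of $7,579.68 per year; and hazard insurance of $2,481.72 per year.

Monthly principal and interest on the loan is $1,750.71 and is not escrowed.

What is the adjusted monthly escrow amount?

Property tax — $7,579.68 annually
Hazard insurance — $2,481.72 annually
Combined annual = $10,061.40
Monthly = $10,061.40 ÷ 12 = $838.45
Shortage per month = $234.72 / 12 = $19.56
Adjusted monthly = $838.45 + $19.56 = $858.01

$858.01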